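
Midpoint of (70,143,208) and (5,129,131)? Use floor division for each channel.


Midpoint: each channel = ⌊(C₁+C₂)/2⌋
R: ⌊(70+5)/2⌋ = 37
G: ⌊(143+129)/2⌋ = 136
B: ⌊(208+131)/2⌋ = 169
= RGB(37, 136, 169)


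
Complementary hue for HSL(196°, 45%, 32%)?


Complement = opposite side of color wheel = hue + 180°
H' = (196 + 180) mod 360 = 16°
S and L unchanged.
= HSL(16°, 45%, 32%)


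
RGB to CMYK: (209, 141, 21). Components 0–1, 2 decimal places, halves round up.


R'=209/255≈0.8196, G'=141/255≈0.5529, B'=21/255≈0.0824
K = 1 - max(R',G',B') = 1 - 209/255 = 46/255 = 0.18039… → 0.18
(1-R'-K)/(1-K) simplifies to (max-R)/max with max = 209:
C = (209-209)/209 = 0/209 = 0 → 0.00
M = (209-141)/209 = 68/209 = 0.32535… → 0.33
Y = (209-21)/209 = 188/209 = 0.89952… → 0.90
= CMYK(0.00, 0.33, 0.90, 0.18)


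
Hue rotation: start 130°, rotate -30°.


New hue = (H + rotation) mod 360
New hue = (130 -30) mod 360
= 100 mod 360
= 100°


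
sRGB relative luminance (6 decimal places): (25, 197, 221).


Linearize each channel (sRGB transfer function): c = v/255; c_lin = c/12.92 if c ≤ 0.04045, else ((c+0.055)/1.055)^2.4
  R: 25/255 ≈ 0.098039 > 0.04045 → ((0.098039+0.055)/1.055)^2.4 ≈ 0.009721
  G: 197/255 ≈ 0.772549 > 0.04045 → ((0.772549+0.055)/1.055)^2.4 ≈ 0.558340
  B: 221/255 ≈ 0.866667 > 0.04045 → ((0.866667+0.055)/1.055)^2.4 ≈ 0.723055
R_lin = 0.009721, G_lin = 0.558340, B_lin = 0.723055
L = 0.2126×R + 0.7152×G + 0.0722×B
L = 0.2126×0.009721 + 0.7152×0.558340 + 0.0722×0.723055
L ≈ 0.453596


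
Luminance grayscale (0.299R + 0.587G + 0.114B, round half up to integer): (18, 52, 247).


Gray = 0.299×R + 0.587×G + 0.114×B
Gray = 0.299×18 + 0.587×52 + 0.114×247
Gray = 5.382 + 30.524 + 28.158
Gray = 64.064 → round half up → 64
Gray = 64


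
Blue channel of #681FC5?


Color: #681FC5
R = 68 = 104
G = 1F = 31
B = C5 = 197
Blue = 197


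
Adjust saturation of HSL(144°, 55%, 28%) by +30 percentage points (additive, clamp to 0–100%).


Original S = 55%
Adjustment = +30 percentage points
New S = 55 + (30) = 85
Clamp to [0, 100] → 85
= HSL(144°, 85%, 28%)


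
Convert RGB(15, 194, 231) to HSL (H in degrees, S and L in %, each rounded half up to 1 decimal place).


Normalize: R'=15/255≈0.0588, G'=194/255≈0.7608, B'=231/255≈0.9059
Max=231/255, Min=15/255, Δ=Max-Min=216/255
L = (Max+Min)/2 = (231+15)/510 = 246/510 = 0.48235… → L = 48.2%
L ≤ 0.5 → S = Δ/(Max+Min) = 216/(231+15) = 216/246 = 0.87804… → S = 87.8%
(the 1/255 factors cancel in S and H, so raw channel differences can be used)
Max is B' → H = 60 × ((R-G)/Δ + 4) = 60 × ((15-194)/216 + 4)
  -179/216 + 4 = -0.8287… + 4 = 3.1712…
  H = 60 × 3.1712… = 190.277…° → H = 190.3°
= HSL(190.3°, 87.8%, 48.2%)


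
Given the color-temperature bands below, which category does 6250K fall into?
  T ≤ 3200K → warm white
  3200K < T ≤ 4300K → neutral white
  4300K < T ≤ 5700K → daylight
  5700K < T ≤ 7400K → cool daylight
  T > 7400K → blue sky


Temperature: 6250K
5700K < 6250K ≤ 7400K → cool daylight
Classification: cool daylight


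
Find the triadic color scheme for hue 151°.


Triadic: equally spaced at 120° intervals
H1 = 151°
H2 = (151 + 120) mod 360 = 271°
H3 = (151 + 240) mod 360 = 31°
Triadic = 151°, 271°, 31°


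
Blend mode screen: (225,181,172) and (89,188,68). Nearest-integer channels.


Screen: C = 255 - (255-A)×(255-B)/255, rounded to nearest integer
R: 255 - (255-225)×(255-89)/255 = 255 - 4980/255 ≈ 255 - 19.529 = 235.471 → 235
G: 255 - (255-181)×(255-188)/255 = 255 - 4958/255 ≈ 255 - 19.443 = 235.557 → 236
B: 255 - (255-172)×(255-68)/255 = 255 - 15521/255 ≈ 255 - 60.867 = 194.133 → 194
= RGB(235, 236, 194)


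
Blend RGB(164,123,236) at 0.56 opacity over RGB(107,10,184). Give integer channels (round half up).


C = α×F + (1-α)×B, with 1-α = 0.44
R: 0.56×164 + 0.44×107 = 91.84 + 47.08 = 138.92 → 139
G: 0.56×123 + 0.44×10 = 68.88 + 4.40 = 73.28 → 73
B: 0.56×236 + 0.44×184 = 132.16 + 80.96 = 213.12 → 213
= RGB(139, 73, 213)


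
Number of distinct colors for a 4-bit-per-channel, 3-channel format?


Total bits = 4 bits/channel × 3 channels = 12 bits
Distinct colors = 2^12
= 4,096 colors


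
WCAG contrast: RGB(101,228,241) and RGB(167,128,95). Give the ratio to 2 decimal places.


Linearize each sRGB channel c=v/255: c/12.92 if c ≤ 0.04045 else ((c+0.055)/1.055)^2.4
L = 0.2126×R_lin + 0.7152×G_lin + 0.0722×B_lin
Color 1 (101,228,241):
  R=101: 101/255≈0.3961 > 0.04045 → ((0.3961+0.055)/1.055)^2.4 ≈ 0.13014
  G=228: 228/255≈0.8941 > 0.04045 → ((0.8941+0.055)/1.055)^2.4 ≈ 0.77582
  B=241: 241/255≈0.9451 > 0.04045 → ((0.9451+0.055)/1.055)^2.4 ≈ 0.87962
  L1 = 0.2126×0.13014 + 0.7152×0.77582 + 0.0722×0.87962 ≈ 0.64604
Color 2 (167,128,95):
  R=167: 167/255≈0.6549 > 0.04045 → ((0.6549+0.055)/1.055)^2.4 ≈ 0.38643
  G=128: 128/255≈0.5020 > 0.04045 → ((0.5020+0.055)/1.055)^2.4 ≈ 0.21586
  B=95: 95/255≈0.3725 > 0.04045 → ((0.3725+0.055)/1.055)^2.4 ≈ 0.11444
  L2 = 0.2126×0.38643 + 0.7152×0.21586 + 0.0722×0.11444 ≈ 0.24480
Lighter = 0.64604, Darker = 0.24480
Ratio = (L_lighter + 0.05) / (L_darker + 0.05)
Ratio = (0.64604 + 0.05) / (0.24480 + 0.05) = 0.69604 / 0.29480 ≈ 2.3611
Ratio ≈ 2.36:1


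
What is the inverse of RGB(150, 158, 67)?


Invert: (255-R, 255-G, 255-B)
R: 255-150 = 105
G: 255-158 = 97
B: 255-67 = 188
= RGB(105, 97, 188)


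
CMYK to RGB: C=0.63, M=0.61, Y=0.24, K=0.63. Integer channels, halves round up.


R = 255 × (1-C) × (1-K) = 255 × 0.37 × 0.37 = 34.9095 → 35
G = 255 × (1-M) × (1-K) = 255 × 0.39 × 0.37 = 36.7965 → 37
B = 255 × (1-Y) × (1-K) = 255 × 0.76 × 0.37 = 71.706 → 72
= RGB(35, 37, 72)


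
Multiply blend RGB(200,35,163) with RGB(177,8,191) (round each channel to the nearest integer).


Multiply: C = A×B/255, rounded to nearest integer
R: 200×177/255 = 35400/255 ≈ 138.824 → 139
G: 35×8/255 = 280/255 ≈ 1.098 → 1
B: 163×191/255 = 31133/255 ≈ 122.090 → 122
= RGB(139, 1, 122)


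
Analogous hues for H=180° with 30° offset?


Base hue: 180°
Left analog: (180 - 30) mod 360 = 150°
Right analog: (180 + 30) mod 360 = 210°
Analogous hues = 150° and 210°


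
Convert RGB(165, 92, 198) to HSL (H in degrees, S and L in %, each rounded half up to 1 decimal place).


Normalize: R'=165/255≈0.6471, G'=92/255≈0.3608, B'=198/255≈0.7765
Max=198/255, Min=92/255, Δ=Max-Min=106/255
L = (Max+Min)/2 = (198+92)/510 = 290/510 = 0.56862… → L = 56.9%
L > 0.5 → S = Δ/(2-Max-Min) = 106/(510-198-92) = 106/220 = 0.48181… → S = 48.2%
(the 1/255 factors cancel in S and H, so raw channel differences can be used)
Max is B' → H = 60 × ((R-G)/Δ + 4) = 60 × ((165-92)/106 + 4)
  73/106 + 4 = 0.6886… + 4 = 4.6886…
  H = 60 × 4.6886… = 281.320…° → H = 281.3°
= HSL(281.3°, 48.2%, 56.9%)


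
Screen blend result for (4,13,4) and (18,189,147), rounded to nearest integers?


Screen: C = 255 - (255-A)×(255-B)/255, rounded to nearest integer
R: 255 - (255-4)×(255-18)/255 = 255 - 59487/255 ≈ 255 - 233.282 = 21.718 → 22
G: 255 - (255-13)×(255-189)/255 = 255 - 15972/255 ≈ 255 - 62.635 = 192.365 → 192
B: 255 - (255-4)×(255-147)/255 = 255 - 27108/255 ≈ 255 - 106.306 = 148.694 → 149
= RGB(22, 192, 149)


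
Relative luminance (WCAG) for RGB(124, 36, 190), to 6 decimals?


Linearize each channel (sRGB transfer function): c = v/255; c_lin = c/12.92 if c ≤ 0.04045, else ((c+0.055)/1.055)^2.4
  R: 124/255 ≈ 0.486275 > 0.04045 → ((0.486275+0.055)/1.055)^2.4 ≈ 0.201556
  G: 36/255 ≈ 0.141176 > 0.04045 → ((0.141176+0.055)/1.055)^2.4 ≈ 0.017642
  B: 190/255 ≈ 0.745098 > 0.04045 → ((0.745098+0.055)/1.055)^2.4 ≈ 0.514918
R_lin = 0.201556, G_lin = 0.017642, B_lin = 0.514918
L = 0.2126×R + 0.7152×G + 0.0722×B
L = 0.2126×0.201556 + 0.7152×0.017642 + 0.0722×0.514918
L ≈ 0.092645


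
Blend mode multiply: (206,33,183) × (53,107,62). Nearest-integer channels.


Multiply: C = A×B/255, rounded to nearest integer
R: 206×53/255 = 10918/255 ≈ 42.816 → 43
G: 33×107/255 = 3531/255 ≈ 13.847 → 14
B: 183×62/255 = 11346/255 ≈ 44.494 → 44
= RGB(43, 14, 44)


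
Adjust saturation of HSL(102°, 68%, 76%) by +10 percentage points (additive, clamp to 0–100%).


Original S = 68%
Adjustment = +10 percentage points
New S = 68 + (10) = 78
Clamp to [0, 100] → 78
= HSL(102°, 78%, 76%)


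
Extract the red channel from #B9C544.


Color: #B9C544
R = B9 = 185
G = C5 = 197
B = 44 = 68
Red = 185


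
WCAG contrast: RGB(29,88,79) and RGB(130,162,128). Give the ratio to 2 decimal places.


Linearize each sRGB channel c=v/255: c/12.92 if c ≤ 0.04045 else ((c+0.055)/1.055)^2.4
L = 0.2126×R_lin + 0.7152×G_lin + 0.0722×B_lin
Color 1 (29,88,79):
  R=29: 29/255≈0.1137 > 0.04045 → ((0.1137+0.055)/1.055)^2.4 ≈ 0.01229
  G=88: 88/255≈0.3451 > 0.04045 → ((0.3451+0.055)/1.055)^2.4 ≈ 0.09759
  B=79: 79/255≈0.3098 > 0.04045 → ((0.3098+0.055)/1.055)^2.4 ≈ 0.07819
  L1 = 0.2126×0.01229 + 0.7152×0.09759 + 0.0722×0.07819 ≈ 0.07805
Color 2 (130,162,128):
  R=130: 130/255≈0.5098 > 0.04045 → ((0.5098+0.055)/1.055)^2.4 ≈ 0.22323
  G=162: 162/255≈0.6353 > 0.04045 → ((0.6353+0.055)/1.055)^2.4 ≈ 0.36131
  B=128: 128/255≈0.5020 > 0.04045 → ((0.5020+0.055)/1.055)^2.4 ≈ 0.21586
  L2 = 0.2126×0.22323 + 0.7152×0.36131 + 0.0722×0.21586 ≈ 0.32145
Lighter = 0.32145, Darker = 0.07805
Ratio = (L_lighter + 0.05) / (L_darker + 0.05)
Ratio = (0.32145 + 0.05) / (0.07805 + 0.05) = 0.37145 / 0.12805 ≈ 2.9008
Ratio ≈ 2.90:1


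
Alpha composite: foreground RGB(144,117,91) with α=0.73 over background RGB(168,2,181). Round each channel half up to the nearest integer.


C = α×F + (1-α)×B, with 1-α = 0.27
R: 0.73×144 + 0.27×168 = 105.12 + 45.36 = 150.48 → 150
G: 0.73×117 + 0.27×2 = 85.41 + 0.54 = 85.95 → 86
B: 0.73×91 + 0.27×181 = 66.43 + 48.87 = 115.30 → 115
= RGB(150, 86, 115)


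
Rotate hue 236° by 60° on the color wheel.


New hue = (H + rotation) mod 360
New hue = (236 + 60) mod 360
= 296 mod 360
= 296°


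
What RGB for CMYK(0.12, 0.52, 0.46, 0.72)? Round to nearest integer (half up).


R = 255 × (1-C) × (1-K) = 255 × 0.88 × 0.28 = 62.832 → 63
G = 255 × (1-M) × (1-K) = 255 × 0.48 × 0.28 = 34.272 → 34
B = 255 × (1-Y) × (1-K) = 255 × 0.54 × 0.28 = 38.556 → 39
= RGB(63, 34, 39)


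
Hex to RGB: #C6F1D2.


C6 → 198 (R)
F1 → 241 (G)
D2 → 210 (B)
= RGB(198, 241, 210)


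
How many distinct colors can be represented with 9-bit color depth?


Colors = 2^bits = 2^9
= 512 colors


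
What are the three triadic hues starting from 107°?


Triadic: equally spaced at 120° intervals
H1 = 107°
H2 = (107 + 120) mod 360 = 227°
H3 = (107 + 240) mod 360 = 347°
Triadic = 107°, 227°, 347°


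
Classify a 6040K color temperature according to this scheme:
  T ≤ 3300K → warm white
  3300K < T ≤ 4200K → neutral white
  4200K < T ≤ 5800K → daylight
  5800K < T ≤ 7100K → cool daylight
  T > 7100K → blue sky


Temperature: 6040K
5800K < 6040K ≤ 7100K → cool daylight
Classification: cool daylight


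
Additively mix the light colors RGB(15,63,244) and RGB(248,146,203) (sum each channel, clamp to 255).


Additive: each channel = min(255, C₁+C₂)
R: 15+248 = 263 → 255
G: 63+146 = 209 → 209
B: 244+203 = 447 → 255
= RGB(255, 209, 255)


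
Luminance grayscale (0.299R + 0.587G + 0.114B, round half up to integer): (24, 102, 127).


Gray = 0.299×R + 0.587×G + 0.114×B
Gray = 0.299×24 + 0.587×102 + 0.114×127
Gray = 7.176 + 59.874 + 14.478
Gray = 81.528 → round half up → 82
Gray = 82


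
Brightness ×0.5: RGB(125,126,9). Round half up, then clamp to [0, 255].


Multiply each channel by 0.5, round half up, clamp to [0, 255]
R: 125×0.5 = 62.5 → round → 63
G: 126×0.5 = 63
B: 9×0.5 = 4.5 → round → 5
= RGB(63, 63, 5)


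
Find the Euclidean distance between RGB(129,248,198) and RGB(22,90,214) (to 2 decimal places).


d = √[(R₁-R₂)² + (G₁-G₂)² + (B₁-B₂)²]
d = √[(129-22)² + (248-90)² + (198-214)²]
d = √[11449 + 24964 + 256]
d = √36669
d ≈ 191.49


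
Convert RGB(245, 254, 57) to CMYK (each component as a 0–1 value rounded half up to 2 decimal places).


R'=245/255≈0.9608, G'=254/255≈0.9961, B'=57/255≈0.2235
K = 1 - max(R',G',B') = 1 - 254/255 = 1/255 = 0.00392… → 0.00
(1-R'-K)/(1-K) simplifies to (max-R)/max with max = 254:
C = (254-245)/254 = 9/254 = 0.03543… → 0.04
M = (254-254)/254 = 0/254 = 0 → 0.00
Y = (254-57)/254 = 197/254 = 0.77559… → 0.78
= CMYK(0.04, 0.00, 0.78, 0.00)


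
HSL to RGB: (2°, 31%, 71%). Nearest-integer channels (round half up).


H=2°, S=0.31, L=0.71
C = (1-|2L-1|)×S = (1-|0.42|)×0.31 = 0.1798
H' = H/60 = 2/60 ≈ 0.0333; X = C×(1-|H' mod 2 - 1|) ≈ 0.0060
m = L - C/2 = 0.71 - 0.0899 = 0.6201
Sector ⌊H'⌋ = 0 → (R',G',B') = (0.1798, ≈0.0060, 0.0)
RGB = ((R'+m)×255, (G'+m)×255, (B'+m)×255) = (203.9745, 159.6538, 158.1255)
Round half up → RGB(204, 160, 158)


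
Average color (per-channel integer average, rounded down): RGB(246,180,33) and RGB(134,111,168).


Midpoint: each channel = ⌊(C₁+C₂)/2⌋
R: ⌊(246+134)/2⌋ = 190
G: ⌊(180+111)/2⌋ = 145
B: ⌊(33+168)/2⌋ = 100
= RGB(190, 145, 100)


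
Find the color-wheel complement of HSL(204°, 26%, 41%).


Complement = opposite side of color wheel = hue + 180°
H' = (204 + 180) mod 360 = 24°
S and L unchanged.
= HSL(24°, 26%, 41%)


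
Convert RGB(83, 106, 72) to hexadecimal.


R = 83 → 53 (hex)
G = 106 → 6A (hex)
B = 72 → 48 (hex)
Hex = #536A48


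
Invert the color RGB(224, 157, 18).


Invert: (255-R, 255-G, 255-B)
R: 255-224 = 31
G: 255-157 = 98
B: 255-18 = 237
= RGB(31, 98, 237)


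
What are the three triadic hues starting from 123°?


Triadic: equally spaced at 120° intervals
H1 = 123°
H2 = (123 + 120) mod 360 = 243°
H3 = (123 + 240) mod 360 = 3°
Triadic = 123°, 243°, 3°


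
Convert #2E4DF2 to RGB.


2E → 46 (R)
4D → 77 (G)
F2 → 242 (B)
= RGB(46, 77, 242)


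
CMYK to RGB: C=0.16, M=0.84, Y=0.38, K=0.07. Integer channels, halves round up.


R = 255 × (1-C) × (1-K) = 255 × 0.84 × 0.93 = 199.206 → 199
G = 255 × (1-M) × (1-K) = 255 × 0.16 × 0.93 = 37.944 → 38
B = 255 × (1-Y) × (1-K) = 255 × 0.62 × 0.93 = 147.033 → 147
= RGB(199, 38, 147)


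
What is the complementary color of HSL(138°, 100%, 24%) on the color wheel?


Complement = opposite side of color wheel = hue + 180°
H' = (138 + 180) mod 360 = 318°
S and L unchanged.
= HSL(318°, 100%, 24%)


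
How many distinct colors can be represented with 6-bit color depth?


Colors = 2^bits = 2^6
= 64 colors


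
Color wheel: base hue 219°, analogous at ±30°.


Base hue: 219°
Left analog: (219 - 30) mod 360 = 189°
Right analog: (219 + 30) mod 360 = 249°
Analogous hues = 189° and 249°


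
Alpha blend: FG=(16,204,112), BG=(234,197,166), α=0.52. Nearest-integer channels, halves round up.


C = α×F + (1-α)×B, with 1-α = 0.48
R: 0.52×16 + 0.48×234 = 8.32 + 112.32 = 120.64 → 121
G: 0.52×204 + 0.48×197 = 106.08 + 94.56 = 200.64 → 201
B: 0.52×112 + 0.48×166 = 58.24 + 79.68 = 137.92 → 138
= RGB(121, 201, 138)


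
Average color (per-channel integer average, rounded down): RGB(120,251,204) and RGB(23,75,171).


Midpoint: each channel = ⌊(C₁+C₂)/2⌋
R: ⌊(120+23)/2⌋ = 71
G: ⌊(251+75)/2⌋ = 163
B: ⌊(204+171)/2⌋ = 187
= RGB(71, 163, 187)


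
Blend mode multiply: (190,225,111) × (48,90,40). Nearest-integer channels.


Multiply: C = A×B/255, rounded to nearest integer
R: 190×48/255 = 9120/255 ≈ 35.765 → 36
G: 225×90/255 = 20250/255 ≈ 79.412 → 79
B: 111×40/255 = 4440/255 ≈ 17.412 → 17
= RGB(36, 79, 17)


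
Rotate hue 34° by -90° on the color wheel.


New hue = (H + rotation) mod 360
New hue = (34 -90) mod 360
= -56 mod 360
= 304°


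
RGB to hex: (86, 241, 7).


R = 86 → 56 (hex)
G = 241 → F1 (hex)
B = 7 → 07 (hex)
Hex = #56F107


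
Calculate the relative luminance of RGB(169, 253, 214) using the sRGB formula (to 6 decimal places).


Linearize each channel (sRGB transfer function): c = v/255; c_lin = c/12.92 if c ≤ 0.04045, else ((c+0.055)/1.055)^2.4
  R: 169/255 ≈ 0.662745 > 0.04045 → ((0.662745+0.055)/1.055)^2.4 ≈ 0.396755
  G: 253/255 ≈ 0.992157 > 0.04045 → ((0.992157+0.055)/1.055)^2.4 ≈ 0.982251
  B: 214/255 ≈ 0.839216 > 0.04045 → ((0.839216+0.055)/1.055)^2.4 ≈ 0.672443
R_lin = 0.396755, G_lin = 0.982251, B_lin = 0.672443
L = 0.2126×R + 0.7152×G + 0.0722×B
L = 0.2126×0.396755 + 0.7152×0.982251 + 0.0722×0.672443
L ≈ 0.835406


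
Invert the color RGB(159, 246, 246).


Invert: (255-R, 255-G, 255-B)
R: 255-159 = 96
G: 255-246 = 9
B: 255-246 = 9
= RGB(96, 9, 9)


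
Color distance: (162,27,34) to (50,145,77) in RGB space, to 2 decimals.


d = √[(R₁-R₂)² + (G₁-G₂)² + (B₁-B₂)²]
d = √[(162-50)² + (27-145)² + (34-77)²]
d = √[12544 + 13924 + 1849]
d = √28317
d ≈ 168.28


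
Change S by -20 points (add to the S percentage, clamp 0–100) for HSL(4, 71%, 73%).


Original S = 71%
Adjustment = -20 percentage points
New S = 71 + (-20) = 51
Clamp to [0, 100] → 51
= HSL(4°, 51%, 73%)


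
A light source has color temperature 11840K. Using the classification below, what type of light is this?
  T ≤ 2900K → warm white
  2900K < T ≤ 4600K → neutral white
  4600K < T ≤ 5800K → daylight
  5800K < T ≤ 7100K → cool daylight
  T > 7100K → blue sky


Temperature: 11840K
11840K > 7100K → blue sky
Classification: blue sky


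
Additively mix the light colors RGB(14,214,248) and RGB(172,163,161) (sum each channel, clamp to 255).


Additive: each channel = min(255, C₁+C₂)
R: 14+172 = 186 → 186
G: 214+163 = 377 → 255
B: 248+161 = 409 → 255
= RGB(186, 255, 255)


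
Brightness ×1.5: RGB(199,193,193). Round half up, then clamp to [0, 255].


Multiply each channel by 1.5, round half up, clamp to [0, 255]
R: 199×1.5 = 298.5 → round → 299 → clamp → 255
G: 193×1.5 = 289.5 → round → 290 → clamp → 255
B: 193×1.5 = 289.5 → round → 290 → clamp → 255
= RGB(255, 255, 255)


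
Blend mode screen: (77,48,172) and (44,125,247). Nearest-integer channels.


Screen: C = 255 - (255-A)×(255-B)/255, rounded to nearest integer
R: 255 - (255-77)×(255-44)/255 = 255 - 37558/255 ≈ 255 - 147.286 = 107.714 → 108
G: 255 - (255-48)×(255-125)/255 = 255 - 26910/255 ≈ 255 - 105.529 = 149.471 → 149
B: 255 - (255-172)×(255-247)/255 = 255 - 664/255 ≈ 255 - 2.604 = 252.396 → 252
= RGB(108, 149, 252)


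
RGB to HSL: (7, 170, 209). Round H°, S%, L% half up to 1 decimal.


Normalize: R'=7/255≈0.0275, G'=170/255≈0.6667, B'=209/255≈0.8196
Max=209/255, Min=7/255, Δ=Max-Min=202/255
L = (Max+Min)/2 = (209+7)/510 = 216/510 = 0.42352… → L = 42.4%
L ≤ 0.5 → S = Δ/(Max+Min) = 202/(209+7) = 202/216 = 0.93518… → S = 93.5%
(the 1/255 factors cancel in S and H, so raw channel differences can be used)
Max is B' → H = 60 × ((R-G)/Δ + 4) = 60 × ((7-170)/202 + 4)
  -163/202 + 4 = -0.8069… + 4 = 3.1930…
  H = 60 × 3.1930… = 191.584…° → H = 191.6°
= HSL(191.6°, 93.5%, 42.4%)


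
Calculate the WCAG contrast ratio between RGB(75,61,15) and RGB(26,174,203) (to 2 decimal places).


Linearize each sRGB channel c=v/255: c/12.92 if c ≤ 0.04045 else ((c+0.055)/1.055)^2.4
L = 0.2126×R_lin + 0.7152×G_lin + 0.0722×B_lin
Color 1 (75,61,15):
  R=75: 75/255≈0.2941 > 0.04045 → ((0.2941+0.055)/1.055)^2.4 ≈ 0.07036
  G=61: 61/255≈0.2392 > 0.04045 → ((0.2392+0.055)/1.055)^2.4 ≈ 0.04667
  B=15: 15/255≈0.0588 > 0.04045 → ((0.0588+0.055)/1.055)^2.4 ≈ 0.00478
  L1 = 0.2126×0.07036 + 0.7152×0.04667 + 0.0722×0.00478 ≈ 0.04868
Color 2 (26,174,203):
  R=26: 26/255≈0.1020 > 0.04045 → ((0.1020+0.055)/1.055)^2.4 ≈ 0.01033
  G=174: 174/255≈0.6824 > 0.04045 → ((0.6824+0.055)/1.055)^2.4 ≈ 0.42327
  B=203: 203/255≈0.7961 > 0.04045 → ((0.7961+0.055)/1.055)^2.4 ≈ 0.59720
  L2 = 0.2126×0.01033 + 0.7152×0.42327 + 0.0722×0.59720 ≈ 0.34804
Lighter = 0.34804, Darker = 0.04868
Ratio = (L_lighter + 0.05) / (L_darker + 0.05)
Ratio = (0.34804 + 0.05) / (0.04868 + 0.05) = 0.39804 / 0.09868 ≈ 4.0337
Ratio ≈ 4.03:1


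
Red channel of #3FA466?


Color: #3FA466
R = 3F = 63
G = A4 = 164
B = 66 = 102
Red = 63


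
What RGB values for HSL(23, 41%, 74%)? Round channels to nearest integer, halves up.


H=23°, S=0.41, L=0.74
C = (1-|2L-1|)×S = (1-|0.48|)×0.41 = 0.2132
H' = H/60 = 23/60 ≈ 0.3833; X = C×(1-|H' mod 2 - 1|) ≈ 0.0817
m = L - C/2 = 0.74 - 0.1066 = 0.6334
Sector ⌊H'⌋ = 0 → (R',G',B') = (0.2132, ≈0.0817, 0.0)
RGB = ((R'+m)×255, (G'+m)×255, (B'+m)×255) = (215.883, 182.3573, 161.517)
Round half up → RGB(216, 182, 162)


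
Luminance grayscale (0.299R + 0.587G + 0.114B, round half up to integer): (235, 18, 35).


Gray = 0.299×R + 0.587×G + 0.114×B
Gray = 0.299×235 + 0.587×18 + 0.114×35
Gray = 70.265 + 10.566 + 3.990
Gray = 84.821 → round half up → 85
Gray = 85


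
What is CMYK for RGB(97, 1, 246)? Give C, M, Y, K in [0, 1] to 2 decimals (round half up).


R'=97/255≈0.3804, G'=1/255≈0.0039, B'=246/255≈0.9647
K = 1 - max(R',G',B') = 1 - 246/255 = 9/255 = 0.03529… → 0.04
(1-R'-K)/(1-K) simplifies to (max-R)/max with max = 246:
C = (246-97)/246 = 149/246 = 0.60569… → 0.61
M = (246-1)/246 = 245/246 = 0.99593… → 1.00
Y = (246-246)/246 = 0/246 = 0 → 0.00
= CMYK(0.61, 1.00, 0.00, 0.04)


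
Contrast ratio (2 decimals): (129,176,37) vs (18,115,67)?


Linearize each sRGB channel c=v/255: c/12.92 if c ≤ 0.04045 else ((c+0.055)/1.055)^2.4
L = 0.2126×R_lin + 0.7152×G_lin + 0.0722×B_lin
Color 1 (129,176,37):
  R=129: 129/255≈0.5059 > 0.04045 → ((0.5059+0.055)/1.055)^2.4 ≈ 0.21953
  G=176: 176/255≈0.6902 > 0.04045 → ((0.6902+0.055)/1.055)^2.4 ≈ 0.43415
  B=37: 37/255≈0.1451 > 0.04045 → ((0.1451+0.055)/1.055)^2.4 ≈ 0.01850
  L1 = 0.2126×0.21953 + 0.7152×0.43415 + 0.0722×0.01850 ≈ 0.35851
Color 2 (18,115,67):
  R=18: 18/255≈0.0706 > 0.04045 → ((0.0706+0.055)/1.055)^2.4 ≈ 0.00605
  G=115: 115/255≈0.4510 > 0.04045 → ((0.4510+0.055)/1.055)^2.4 ≈ 0.17144
  B=67: 67/255≈0.2627 > 0.04045 → ((0.2627+0.055)/1.055)^2.4 ≈ 0.05613
  L2 = 0.2126×0.00605 + 0.7152×0.17144 + 0.0722×0.05613 ≈ 0.12795
Lighter = 0.35851, Darker = 0.12795
Ratio = (L_lighter + 0.05) / (L_darker + 0.05)
Ratio = (0.35851 + 0.05) / (0.12795 + 0.05) = 0.40851 / 0.17795 ≈ 2.2956
Ratio ≈ 2.30:1


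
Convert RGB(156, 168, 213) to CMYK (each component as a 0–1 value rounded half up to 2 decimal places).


R'=156/255≈0.6118, G'=168/255≈0.6588, B'=213/255≈0.8353
K = 1 - max(R',G',B') = 1 - 213/255 = 42/255 = 0.16470… → 0.16
(1-R'-K)/(1-K) simplifies to (max-R)/max with max = 213:
C = (213-156)/213 = 57/213 = 0.26760… → 0.27
M = (213-168)/213 = 45/213 = 0.21126… → 0.21
Y = (213-213)/213 = 0/213 = 0 → 0.00
= CMYK(0.27, 0.21, 0.00, 0.16)


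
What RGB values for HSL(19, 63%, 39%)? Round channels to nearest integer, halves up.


H=19°, S=0.63, L=0.39
C = (1-|2L-1|)×S = (1-|-0.22|)×0.63 = 0.4914
H' = H/60 = 19/60 ≈ 0.3167; X = C×(1-|H' mod 2 - 1|) = 0.15561
m = L - C/2 = 0.39 - 0.2457 = 0.1443
Sector ⌊H'⌋ = 0 → (R',G',B') = (0.4914, 0.15561, 0.0)
RGB = ((R'+m)×255, (G'+m)×255, (B'+m)×255) = (162.1035, 76.47705, 36.7965)
Round half up → RGB(162, 76, 37)


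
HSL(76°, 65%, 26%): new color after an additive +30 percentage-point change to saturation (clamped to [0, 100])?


Original S = 65%
Adjustment = +30 percentage points
New S = 65 + (30) = 95
Clamp to [0, 100] → 95
= HSL(76°, 95%, 26%)


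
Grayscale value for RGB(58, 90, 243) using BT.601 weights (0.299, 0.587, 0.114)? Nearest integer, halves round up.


Gray = 0.299×R + 0.587×G + 0.114×B
Gray = 0.299×58 + 0.587×90 + 0.114×243
Gray = 17.342 + 52.830 + 27.702
Gray = 97.874 → round half up → 98
Gray = 98


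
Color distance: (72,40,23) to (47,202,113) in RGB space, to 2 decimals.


d = √[(R₁-R₂)² + (G₁-G₂)² + (B₁-B₂)²]
d = √[(72-47)² + (40-202)² + (23-113)²]
d = √[625 + 26244 + 8100]
d = √34969
d = 187.00


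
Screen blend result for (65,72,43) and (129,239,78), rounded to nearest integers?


Screen: C = 255 - (255-A)×(255-B)/255, rounded to nearest integer
R: 255 - (255-65)×(255-129)/255 = 255 - 23940/255 ≈ 255 - 93.882 = 161.118 → 161
G: 255 - (255-72)×(255-239)/255 = 255 - 2928/255 ≈ 255 - 11.482 = 243.518 → 244
B: 255 - (255-43)×(255-78)/255 = 255 - 37524/255 ≈ 255 - 147.153 = 107.847 → 108
= RGB(161, 244, 108)


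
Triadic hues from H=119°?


Triadic: equally spaced at 120° intervals
H1 = 119°
H2 = (119 + 120) mod 360 = 239°
H3 = (119 + 240) mod 360 = 359°
Triadic = 119°, 239°, 359°


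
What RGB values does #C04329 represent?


C0 → 192 (R)
43 → 67 (G)
29 → 41 (B)
= RGB(192, 67, 41)


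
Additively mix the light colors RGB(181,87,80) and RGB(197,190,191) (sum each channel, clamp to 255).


Additive: each channel = min(255, C₁+C₂)
R: 181+197 = 378 → 255
G: 87+190 = 277 → 255
B: 80+191 = 271 → 255
= RGB(255, 255, 255)


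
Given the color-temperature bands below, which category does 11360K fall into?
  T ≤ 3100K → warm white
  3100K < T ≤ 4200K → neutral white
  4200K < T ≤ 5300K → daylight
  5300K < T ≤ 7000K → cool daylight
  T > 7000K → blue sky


Temperature: 11360K
11360K > 7000K → blue sky
Classification: blue sky


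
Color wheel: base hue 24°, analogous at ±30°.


Base hue: 24°
Left analog: (24 - 30) mod 360 = 354°
Right analog: (24 + 30) mod 360 = 54°
Analogous hues = 354° and 54°


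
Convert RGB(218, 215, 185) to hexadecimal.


R = 218 → DA (hex)
G = 215 → D7 (hex)
B = 185 → B9 (hex)
Hex = #DAD7B9


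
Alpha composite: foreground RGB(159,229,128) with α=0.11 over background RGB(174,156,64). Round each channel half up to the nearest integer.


C = α×F + (1-α)×B, with 1-α = 0.89
R: 0.11×159 + 0.89×174 = 17.49 + 154.86 = 172.35 → 172
G: 0.11×229 + 0.89×156 = 25.19 + 138.84 = 164.03 → 164
B: 0.11×128 + 0.89×64 = 14.08 + 56.96 = 71.04 → 71
= RGB(172, 164, 71)


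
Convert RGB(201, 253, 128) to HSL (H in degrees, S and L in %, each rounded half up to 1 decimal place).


Normalize: R'=201/255≈0.7882, G'=253/255≈0.9922, B'=128/255≈0.5020
Max=253/255, Min=128/255, Δ=Max-Min=125/255
L = (Max+Min)/2 = (253+128)/510 = 381/510 = 0.74705… → L = 74.7%
L > 0.5 → S = Δ/(2-Max-Min) = 125/(510-253-128) = 125/129 = 0.96899… → S = 96.9%
(the 1/255 factors cancel in S and H, so raw channel differences can be used)
Max is G' → H = 60 × ((B-R)/Δ + 2) = 60 × ((128-201)/125 + 2)
  -73/125 + 2 = -0.584 + 2 = 1.416
  H = 60 × 1.416 = 84.96° → H = 85.0°
= HSL(85.0°, 96.9%, 74.7%)


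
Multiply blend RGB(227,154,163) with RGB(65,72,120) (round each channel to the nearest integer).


Multiply: C = A×B/255, rounded to nearest integer
R: 227×65/255 = 14755/255 ≈ 57.863 → 58
G: 154×72/255 = 11088/255 ≈ 43.482 → 43
B: 163×120/255 = 19560/255 ≈ 76.706 → 77
= RGB(58, 43, 77)


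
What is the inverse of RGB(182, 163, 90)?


Invert: (255-R, 255-G, 255-B)
R: 255-182 = 73
G: 255-163 = 92
B: 255-90 = 165
= RGB(73, 92, 165)


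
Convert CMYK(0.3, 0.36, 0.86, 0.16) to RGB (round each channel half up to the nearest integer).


R = 255 × (1-C) × (1-K) = 255 × 0.70 × 0.84 = 149.94 → 150
G = 255 × (1-M) × (1-K) = 255 × 0.64 × 0.84 = 137.088 → 137
B = 255 × (1-Y) × (1-K) = 255 × 0.14 × 0.84 = 29.988 → 30
= RGB(150, 137, 30)


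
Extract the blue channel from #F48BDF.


Color: #F48BDF
R = F4 = 244
G = 8B = 139
B = DF = 223
Blue = 223


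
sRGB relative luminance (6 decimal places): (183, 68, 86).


Linearize each channel (sRGB transfer function): c = v/255; c_lin = c/12.92 if c ≤ 0.04045, else ((c+0.055)/1.055)^2.4
  R: 183/255 ≈ 0.717647 > 0.04045 → ((0.717647+0.055)/1.055)^2.4 ≈ 0.473531
  G: 68/255 ≈ 0.266667 > 0.04045 → ((0.266667+0.055)/1.055)^2.4 ≈ 0.057805
  B: 86/255 ≈ 0.337255 > 0.04045 → ((0.337255+0.055)/1.055)^2.4 ≈ 0.093059
R_lin = 0.473531, G_lin = 0.057805, B_lin = 0.093059
L = 0.2126×R + 0.7152×G + 0.0722×B
L = 0.2126×0.473531 + 0.7152×0.057805 + 0.0722×0.093059
L ≈ 0.148734


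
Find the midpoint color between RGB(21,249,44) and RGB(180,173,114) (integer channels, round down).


Midpoint: each channel = ⌊(C₁+C₂)/2⌋
R: ⌊(21+180)/2⌋ = 100
G: ⌊(249+173)/2⌋ = 211
B: ⌊(44+114)/2⌋ = 79
= RGB(100, 211, 79)


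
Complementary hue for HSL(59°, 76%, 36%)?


Complement = opposite side of color wheel = hue + 180°
H' = (59 + 180) mod 360 = 239°
S and L unchanged.
= HSL(239°, 76%, 36%)


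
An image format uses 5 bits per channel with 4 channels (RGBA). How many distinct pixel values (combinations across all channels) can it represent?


Total bits = 5 bits/channel × 4 channels = 20 bits
Distinct pixel values = 2^20
= 1,048,576 pixel values


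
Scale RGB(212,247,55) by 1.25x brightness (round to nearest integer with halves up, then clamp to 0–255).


Multiply each channel by 1.25, round half up, clamp to [0, 255]
R: 212×1.25 = 265 → clamp → 255
G: 247×1.25 = 308.75 → round → 309 → clamp → 255
B: 55×1.25 = 68.75 → round → 69
= RGB(255, 255, 69)


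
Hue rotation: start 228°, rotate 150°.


New hue = (H + rotation) mod 360
New hue = (228 + 150) mod 360
= 378 mod 360
= 18°


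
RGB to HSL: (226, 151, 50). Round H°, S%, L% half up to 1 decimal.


Normalize: R'=226/255≈0.8863, G'=151/255≈0.5922, B'=50/255≈0.1961
Max=226/255, Min=50/255, Δ=Max-Min=176/255
L = (Max+Min)/2 = (226+50)/510 = 276/510 = 0.54117… → L = 54.1%
L > 0.5 → S = Δ/(2-Max-Min) = 176/(510-226-50) = 176/234 = 0.75213… → S = 75.2%
(the 1/255 factors cancel in S and H, so raw channel differences can be used)
Max is R' → H = 60 × (((G-B)/Δ) mod 6) = 60 × (((151-50)/176) mod 6)
  101/176 = 0.5738…
  H = 60 × 0.5738… = 34.431…° → H = 34.4°
= HSL(34.4°, 75.2%, 54.1%)


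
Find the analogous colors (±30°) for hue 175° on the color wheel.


Base hue: 175°
Left analog: (175 - 30) mod 360 = 145°
Right analog: (175 + 30) mod 360 = 205°
Analogous hues = 145° and 205°


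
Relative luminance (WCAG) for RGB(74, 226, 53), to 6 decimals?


Linearize each channel (sRGB transfer function): c = v/255; c_lin = c/12.92 if c ≤ 0.04045, else ((c+0.055)/1.055)^2.4
  R: 74/255 ≈ 0.290196 > 0.04045 → ((0.290196+0.055)/1.055)^2.4 ≈ 0.068478
  G: 226/255 ≈ 0.886275 > 0.04045 → ((0.886275+0.055)/1.055)^2.4 ≈ 0.760525
  B: 53/255 ≈ 0.207843 > 0.04045 → ((0.207843+0.055)/1.055)^2.4 ≈ 0.035601
R_lin = 0.068478, G_lin = 0.760525, B_lin = 0.035601
L = 0.2126×R + 0.7152×G + 0.0722×B
L = 0.2126×0.068478 + 0.7152×0.760525 + 0.0722×0.035601
L ≈ 0.561056


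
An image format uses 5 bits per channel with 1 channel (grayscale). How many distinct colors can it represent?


Total bits = 5 bits/channel × 1 channels = 5 bits
Distinct colors = 2^5
= 32 colors


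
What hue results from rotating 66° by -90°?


New hue = (H + rotation) mod 360
New hue = (66 -90) mod 360
= -24 mod 360
= 336°


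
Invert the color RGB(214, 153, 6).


Invert: (255-R, 255-G, 255-B)
R: 255-214 = 41
G: 255-153 = 102
B: 255-6 = 249
= RGB(41, 102, 249)


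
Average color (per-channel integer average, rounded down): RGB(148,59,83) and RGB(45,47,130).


Midpoint: each channel = ⌊(C₁+C₂)/2⌋
R: ⌊(148+45)/2⌋ = 96
G: ⌊(59+47)/2⌋ = 53
B: ⌊(83+130)/2⌋ = 106
= RGB(96, 53, 106)


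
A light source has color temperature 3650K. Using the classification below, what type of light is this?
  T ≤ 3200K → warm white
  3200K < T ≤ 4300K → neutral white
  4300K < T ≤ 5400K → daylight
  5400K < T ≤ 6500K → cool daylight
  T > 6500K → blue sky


Temperature: 3650K
3200K < 3650K ≤ 4300K → neutral white
Classification: neutral white


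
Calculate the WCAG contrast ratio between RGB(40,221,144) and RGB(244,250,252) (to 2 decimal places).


Linearize each sRGB channel c=v/255: c/12.92 if c ≤ 0.04045 else ((c+0.055)/1.055)^2.4
L = 0.2126×R_lin + 0.7152×G_lin + 0.0722×B_lin
Color 1 (40,221,144):
  R=40: 40/255≈0.1569 > 0.04045 → ((0.1569+0.055)/1.055)^2.4 ≈ 0.02122
  G=221: 221/255≈0.8667 > 0.04045 → ((0.8667+0.055)/1.055)^2.4 ≈ 0.72306
  B=144: 144/255≈0.5647 > 0.04045 → ((0.5647+0.055)/1.055)^2.4 ≈ 0.27889
  L1 = 0.2126×0.02122 + 0.7152×0.72306 + 0.0722×0.27889 ≈ 0.54178
Color 2 (244,250,252):
  R=244: 244/255≈0.9569 > 0.04045 → ((0.9569+0.055)/1.055)^2.4 ≈ 0.90466
  G=250: 250/255≈0.9804 > 0.04045 → ((0.9804+0.055)/1.055)^2.4 ≈ 0.95597
  B=252: 252/255≈0.9882 > 0.04045 → ((0.9882+0.055)/1.055)^2.4 ≈ 0.97345
  L2 = 0.2126×0.90466 + 0.7152×0.95597 + 0.0722×0.97345 ≈ 0.94633
Lighter = 0.94633, Darker = 0.54178
Ratio = (L_lighter + 0.05) / (L_darker + 0.05)
Ratio = (0.94633 + 0.05) / (0.54178 + 0.05) = 0.99633 / 0.59178 ≈ 1.6836
Ratio ≈ 1.68:1


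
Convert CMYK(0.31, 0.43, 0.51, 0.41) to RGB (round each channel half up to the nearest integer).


R = 255 × (1-C) × (1-K) = 255 × 0.69 × 0.59 = 103.8105 → 104
G = 255 × (1-M) × (1-K) = 255 × 0.57 × 0.59 = 85.7565 → 86
B = 255 × (1-Y) × (1-K) = 255 × 0.49 × 0.59 = 73.7205 → 74
= RGB(104, 86, 74)


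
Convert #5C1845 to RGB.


5C → 92 (R)
18 → 24 (G)
45 → 69 (B)
= RGB(92, 24, 69)


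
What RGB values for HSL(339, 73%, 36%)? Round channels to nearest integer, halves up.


H=339°, S=0.73, L=0.36
C = (1-|2L-1|)×S = (1-|-0.28|)×0.73 = 0.5256
H' = H/60 = 339/60 ≈ 5.6500; X = C×(1-|H' mod 2 - 1|) = 0.18396
m = L - C/2 = 0.36 - 0.2628 = 0.0972
Sector ⌊H'⌋ = 5 → (R',G',B') = (0.5256, 0.0, 0.18396)
RGB = ((R'+m)×255, (G'+m)×255, (B'+m)×255) = (158.814, 24.786, 71.6958)
Round half up → RGB(159, 25, 72)


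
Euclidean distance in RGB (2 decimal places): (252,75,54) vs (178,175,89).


d = √[(R₁-R₂)² + (G₁-G₂)² + (B₁-B₂)²]
d = √[(252-178)² + (75-175)² + (54-89)²]
d = √[5476 + 10000 + 1225]
d = √16701
d ≈ 129.23


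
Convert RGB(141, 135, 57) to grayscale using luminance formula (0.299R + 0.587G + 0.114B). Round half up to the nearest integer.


Gray = 0.299×R + 0.587×G + 0.114×B
Gray = 0.299×141 + 0.587×135 + 0.114×57
Gray = 42.159 + 79.245 + 6.498
Gray = 127.902 → round half up → 128
Gray = 128


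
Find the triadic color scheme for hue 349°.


Triadic: equally spaced at 120° intervals
H1 = 349°
H2 = (349 + 120) mod 360 = 109°
H3 = (349 + 240) mod 360 = 229°
Triadic = 349°, 109°, 229°


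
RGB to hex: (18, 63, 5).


R = 18 → 12 (hex)
G = 63 → 3F (hex)
B = 5 → 05 (hex)
Hex = #123F05


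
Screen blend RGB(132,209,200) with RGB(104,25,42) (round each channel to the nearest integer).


Screen: C = 255 - (255-A)×(255-B)/255, rounded to nearest integer
R: 255 - (255-132)×(255-104)/255 = 255 - 18573/255 ≈ 255 - 72.835 = 182.165 → 182
G: 255 - (255-209)×(255-25)/255 = 255 - 10580/255 ≈ 255 - 41.490 = 213.510 → 214
B: 255 - (255-200)×(255-42)/255 = 255 - 11715/255 ≈ 255 - 45.941 = 209.059 → 209
= RGB(182, 214, 209)


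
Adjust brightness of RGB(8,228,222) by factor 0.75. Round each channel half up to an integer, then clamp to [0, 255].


Multiply each channel by 0.75, round half up, clamp to [0, 255]
R: 8×0.75 = 6
G: 228×0.75 = 171
B: 222×0.75 = 166.5 → round → 167
= RGB(6, 171, 167)


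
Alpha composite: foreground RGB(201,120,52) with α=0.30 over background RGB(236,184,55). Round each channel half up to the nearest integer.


C = α×F + (1-α)×B, with 1-α = 0.70
R: 0.30×201 + 0.70×236 = 60.30 + 165.20 = 225.50 → 226
G: 0.30×120 + 0.70×184 = 36.00 + 128.80 = 164.80 → 165
B: 0.30×52 + 0.70×55 = 15.60 + 38.50 = 54.10 → 54
= RGB(226, 165, 54)


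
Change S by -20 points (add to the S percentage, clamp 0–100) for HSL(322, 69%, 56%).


Original S = 69%
Adjustment = -20 percentage points
New S = 69 + (-20) = 49
Clamp to [0, 100] → 49
= HSL(322°, 49%, 56%)


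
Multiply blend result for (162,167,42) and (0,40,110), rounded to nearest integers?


Multiply: C = A×B/255, rounded to nearest integer
R: 162×0/255 = 0/255 ≈ 0.000 → 0
G: 167×40/255 = 6680/255 ≈ 26.196 → 26
B: 42×110/255 = 4620/255 ≈ 18.118 → 18
= RGB(0, 26, 18)


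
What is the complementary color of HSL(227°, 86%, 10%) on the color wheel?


Complement = opposite side of color wheel = hue + 180°
H' = (227 + 180) mod 360 = 47°
S and L unchanged.
= HSL(47°, 86%, 10%)


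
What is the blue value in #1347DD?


Color: #1347DD
R = 13 = 19
G = 47 = 71
B = DD = 221
Blue = 221


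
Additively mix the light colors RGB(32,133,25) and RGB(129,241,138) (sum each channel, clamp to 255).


Additive: each channel = min(255, C₁+C₂)
R: 32+129 = 161 → 161
G: 133+241 = 374 → 255
B: 25+138 = 163 → 163
= RGB(161, 255, 163)


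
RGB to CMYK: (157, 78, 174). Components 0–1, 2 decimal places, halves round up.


R'=157/255≈0.6157, G'=78/255≈0.3059, B'=174/255≈0.6824
K = 1 - max(R',G',B') = 1 - 174/255 = 81/255 = 0.31764… → 0.32
(1-R'-K)/(1-K) simplifies to (max-R)/max with max = 174:
C = (174-157)/174 = 17/174 = 0.09770… → 0.10
M = (174-78)/174 = 96/174 = 0.55172… → 0.55
Y = (174-174)/174 = 0/174 = 0 → 0.00
= CMYK(0.10, 0.55, 0.00, 0.32)


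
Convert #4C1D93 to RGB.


4C → 76 (R)
1D → 29 (G)
93 → 147 (B)
= RGB(76, 29, 147)


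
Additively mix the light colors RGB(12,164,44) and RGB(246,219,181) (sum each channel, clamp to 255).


Additive: each channel = min(255, C₁+C₂)
R: 12+246 = 258 → 255
G: 164+219 = 383 → 255
B: 44+181 = 225 → 225
= RGB(255, 255, 225)


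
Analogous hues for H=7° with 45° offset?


Base hue: 7°
Left analog: (7 - 45) mod 360 = 322°
Right analog: (7 + 45) mod 360 = 52°
Analogous hues = 322° and 52°


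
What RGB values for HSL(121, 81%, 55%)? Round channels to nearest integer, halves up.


H=121°, S=0.81, L=0.55
C = (1-|2L-1|)×S = (1-|0.10|)×0.81 = 0.729
H' = H/60 = 121/60 ≈ 2.0167; X = C×(1-|H' mod 2 - 1|) = 0.01215
m = L - C/2 = 0.55 - 0.3645 = 0.1855
Sector ⌊H'⌋ = 2 → (R',G',B') = (0.0, 0.729, 0.01215)
RGB = ((R'+m)×255, (G'+m)×255, (B'+m)×255) = (47.3025, 233.1975, 50.40075)
Round half up → RGB(47, 233, 50)


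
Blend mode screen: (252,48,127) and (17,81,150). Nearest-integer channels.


Screen: C = 255 - (255-A)×(255-B)/255, rounded to nearest integer
R: 255 - (255-252)×(255-17)/255 = 255 - 714/255 ≈ 255 - 2.800 = 252.200 → 252
G: 255 - (255-48)×(255-81)/255 = 255 - 36018/255 ≈ 255 - 141.247 = 113.753 → 114
B: 255 - (255-127)×(255-150)/255 = 255 - 13440/255 ≈ 255 - 52.706 = 202.294 → 202
= RGB(252, 114, 202)


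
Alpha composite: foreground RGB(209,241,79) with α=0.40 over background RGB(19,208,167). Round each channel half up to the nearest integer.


C = α×F + (1-α)×B, with 1-α = 0.60
R: 0.40×209 + 0.60×19 = 83.60 + 11.40 = 95.00 → 95
G: 0.40×241 + 0.60×208 = 96.40 + 124.80 = 221.20 → 221
B: 0.40×79 + 0.60×167 = 31.60 + 100.20 = 131.80 → 132
= RGB(95, 221, 132)


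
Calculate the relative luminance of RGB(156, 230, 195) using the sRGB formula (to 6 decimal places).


Linearize each channel (sRGB transfer function): c = v/255; c_lin = c/12.92 if c ≤ 0.04045, else ((c+0.055)/1.055)^2.4
  R: 156/255 ≈ 0.611765 > 0.04045 → ((0.611765+0.055)/1.055)^2.4 ≈ 0.332452
  G: 230/255 ≈ 0.901961 > 0.04045 → ((0.901961+0.055)/1.055)^2.4 ≈ 0.791298
  B: 195/255 ≈ 0.764706 > 0.04045 → ((0.764706+0.055)/1.055)^2.4 ≈ 0.545724
R_lin = 0.332452, G_lin = 0.791298, B_lin = 0.545724
L = 0.2126×R + 0.7152×G + 0.0722×B
L = 0.2126×0.332452 + 0.7152×0.791298 + 0.0722×0.545724
L ≈ 0.676017
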